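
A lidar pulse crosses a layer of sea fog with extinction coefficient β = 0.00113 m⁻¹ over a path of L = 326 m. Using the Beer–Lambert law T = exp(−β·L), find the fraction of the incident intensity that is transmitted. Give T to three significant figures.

τ = β·L = 0.00113 × 326 = 0.3684.
T = exp(−0.3684) = 0.6919.

0.692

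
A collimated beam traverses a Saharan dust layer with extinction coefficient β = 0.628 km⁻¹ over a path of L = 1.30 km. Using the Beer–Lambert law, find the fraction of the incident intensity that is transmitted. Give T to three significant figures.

τ = β·L = 0.628 × 1.30 = 0.8164.
T = exp(−0.8164) = 0.4420.

0.442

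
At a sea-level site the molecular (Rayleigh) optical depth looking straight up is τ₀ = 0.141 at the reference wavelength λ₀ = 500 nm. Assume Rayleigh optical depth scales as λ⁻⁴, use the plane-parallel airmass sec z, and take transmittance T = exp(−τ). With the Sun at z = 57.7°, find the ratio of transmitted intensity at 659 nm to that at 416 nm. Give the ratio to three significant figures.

1.59

Airmass: sec 57.7° = 1.8714.
τ(659 nm) = 0.141 × (500/659)⁴ × 1.8714 = 0.141 × 0.3314 × 1.8714 = 0.0874.
τ(416 nm) = 0.141 × (500/416)⁴ × 1.8714 = 0.141 × 2.0869 × 1.8714 = 0.5507.
T(659)/T(416) = exp(τ_B − τ_A) = exp(0.4632) = 1.5892.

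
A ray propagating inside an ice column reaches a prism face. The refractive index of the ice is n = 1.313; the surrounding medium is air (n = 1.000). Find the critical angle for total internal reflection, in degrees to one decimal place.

sin θ_c = n_air / n = 1.000 / 1.313 = 0.7616.
θ_c = arcsin(0.7616) = 49.61°.

49.6°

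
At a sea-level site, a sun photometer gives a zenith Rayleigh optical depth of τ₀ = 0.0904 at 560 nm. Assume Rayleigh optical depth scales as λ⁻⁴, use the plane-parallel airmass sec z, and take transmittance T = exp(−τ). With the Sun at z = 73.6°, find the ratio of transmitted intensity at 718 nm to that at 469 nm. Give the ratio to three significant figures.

1.70

Airmass: sec 73.6° = 3.5418.
τ(718 nm) = 0.0904 × (560/718)⁴ × 3.5418 = 0.0904 × 0.3700 × 3.5418 = 0.1185.
τ(469 nm) = 0.0904 × (560/469)⁴ × 3.5418 = 0.0904 × 2.0326 × 3.5418 = 0.6508.
T(718)/T(469) = exp(τ_B − τ_A) = exp(0.5323) = 1.7029.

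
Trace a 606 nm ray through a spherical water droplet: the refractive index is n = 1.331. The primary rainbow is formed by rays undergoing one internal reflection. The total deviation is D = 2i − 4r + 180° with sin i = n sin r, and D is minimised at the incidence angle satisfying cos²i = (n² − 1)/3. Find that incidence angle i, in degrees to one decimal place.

59.5°

cos²i = (1.331² − 1)/3 = (1.77156 − 1)/3 = 0.25719.
cos i = 0.50714, so i = 59.527°.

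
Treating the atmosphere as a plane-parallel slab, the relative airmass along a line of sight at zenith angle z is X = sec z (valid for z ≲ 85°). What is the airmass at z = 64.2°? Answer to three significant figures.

2.30

X = sec z = 1/cos 64.2° = 1/0.4352 = 2.2976.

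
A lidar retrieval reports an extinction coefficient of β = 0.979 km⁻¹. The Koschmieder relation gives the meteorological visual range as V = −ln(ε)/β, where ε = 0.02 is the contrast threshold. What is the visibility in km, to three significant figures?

V = −ln(0.02) / 0.979 = 3.912 / 0.979 = 3.9959 km.

4.00 km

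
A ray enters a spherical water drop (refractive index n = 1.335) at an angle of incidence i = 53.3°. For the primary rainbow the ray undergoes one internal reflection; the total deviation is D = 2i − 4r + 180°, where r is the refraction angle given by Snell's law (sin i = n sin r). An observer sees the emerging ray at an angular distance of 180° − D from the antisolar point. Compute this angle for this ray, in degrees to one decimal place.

41.0°

sin r = sin 53.3° / 1.335 = 0.8018/1.335 = 0.6006; r = 36.91°.
D = 2·53.3° − 4·36.91° + 180° = 106.60° − 147.65° + 180° = 138.95°.
Angle from antisolar point = 180° − D = 41.05°.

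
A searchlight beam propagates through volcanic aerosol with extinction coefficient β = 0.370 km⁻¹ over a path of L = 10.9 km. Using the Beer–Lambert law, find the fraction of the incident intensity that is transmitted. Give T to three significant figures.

τ = β·L = 0.370 × 10.9 = 4.0330.
T = exp(−4.0330) = 0.0177.

0.0177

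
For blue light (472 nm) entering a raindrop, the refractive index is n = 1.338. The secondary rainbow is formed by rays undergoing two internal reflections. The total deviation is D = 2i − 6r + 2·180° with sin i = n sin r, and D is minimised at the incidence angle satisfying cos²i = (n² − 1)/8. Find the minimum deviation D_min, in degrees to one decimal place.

232.2°

cos²i = (1.79024 − 1)/8 = 0.09878; i = arccos(0.31429) = 71.682°.
sin r = sin 71.682°/1.338 = 0.70951; r = 45.195°.
D_min = 2·71.682° − 6·45.195° + 360° = 232.193°.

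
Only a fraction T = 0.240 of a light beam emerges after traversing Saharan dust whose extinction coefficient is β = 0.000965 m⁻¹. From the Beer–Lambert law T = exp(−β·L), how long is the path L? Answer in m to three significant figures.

1480 m

Beer–Lambert: T = exp(−βL) ⇒ L = −ln(T)/β = −ln(0.240)/0.000965 = 1.4271/0.000965 = 1479 m.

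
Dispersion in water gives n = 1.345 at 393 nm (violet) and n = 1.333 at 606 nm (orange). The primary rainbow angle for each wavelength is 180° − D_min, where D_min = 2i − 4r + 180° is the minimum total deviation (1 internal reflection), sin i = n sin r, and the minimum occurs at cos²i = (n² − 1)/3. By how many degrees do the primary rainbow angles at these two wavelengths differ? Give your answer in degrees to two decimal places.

1.71°

At 393 nm (n = 1.345): cos²i = 0.26967 → i = 58.715°, r = 39.448°, D_min = 139.635°, rainbow angle = 40.365°.
At 606 nm (n = 1.333): cos²i = 0.25896 → i = 59.410°, r = 40.225°, D_min = 137.922°, rainbow angle = 42.078°.
Angular width = |40.365° − 42.078°| = 1.713°.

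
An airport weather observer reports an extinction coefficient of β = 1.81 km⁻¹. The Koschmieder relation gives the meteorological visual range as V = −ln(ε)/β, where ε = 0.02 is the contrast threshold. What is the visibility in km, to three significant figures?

2.16 km

V = −ln(0.02) / 1.81 = 3.912 / 1.81 = 2.1613 km.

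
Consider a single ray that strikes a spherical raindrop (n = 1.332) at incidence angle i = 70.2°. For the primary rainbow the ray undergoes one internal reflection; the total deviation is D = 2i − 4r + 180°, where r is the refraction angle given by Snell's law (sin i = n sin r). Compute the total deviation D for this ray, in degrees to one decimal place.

sin r = sin 70.2° / 1.332 = 0.9409/1.332 = 0.7064; r = 44.94°.
D = 2·70.2° − 4·44.94° + 180° = 140.40° − 179.76° + 180° = 140.64°.

140.6°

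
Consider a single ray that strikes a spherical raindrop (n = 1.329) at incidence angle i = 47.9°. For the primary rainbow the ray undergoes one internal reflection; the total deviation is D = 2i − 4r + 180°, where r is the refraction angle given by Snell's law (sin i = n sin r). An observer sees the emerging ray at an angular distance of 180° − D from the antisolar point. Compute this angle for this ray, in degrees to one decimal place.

sin r = sin 47.9° / 1.329 = 0.7420/1.329 = 0.5583; r = 33.94°.
D = 2·47.9° − 4·33.94° + 180° = 95.80° − 135.75° + 180° = 140.05°.
Angle from antisolar point = 180° − D = 39.95°.

40.0°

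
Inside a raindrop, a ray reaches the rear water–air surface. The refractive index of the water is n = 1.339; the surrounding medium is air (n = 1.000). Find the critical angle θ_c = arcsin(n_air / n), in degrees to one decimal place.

48.3°

sin θ_c = n_air / n = 1.000 / 1.339 = 0.7468.
θ_c = arcsin(0.7468) = 48.32°.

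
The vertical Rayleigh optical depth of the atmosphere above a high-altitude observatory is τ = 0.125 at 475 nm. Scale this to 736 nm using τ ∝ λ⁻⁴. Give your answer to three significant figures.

0.0217

τ(736 nm) = τ(475 nm) × (475/736)⁴ = 0.125 × (0.6454)⁴ = 0.125 × 0.1735 = 0.0217.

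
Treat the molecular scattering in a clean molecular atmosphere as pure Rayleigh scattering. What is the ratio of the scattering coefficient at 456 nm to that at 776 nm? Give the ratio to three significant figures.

Rayleigh scattering ∝ λ⁻⁴, so the ratio of coefficients is the inverse fourth power of the wavelength ratio.
σ(456)/σ(776) = (776/456)⁴ = (1.7018)⁴ = 8.387.

8.39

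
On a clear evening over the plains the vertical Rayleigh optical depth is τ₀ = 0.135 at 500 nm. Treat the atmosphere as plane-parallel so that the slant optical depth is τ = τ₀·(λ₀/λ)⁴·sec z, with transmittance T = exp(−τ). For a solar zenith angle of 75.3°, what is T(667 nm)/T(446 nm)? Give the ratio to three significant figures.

1.96

Airmass: sec 75.3° = 3.9408.
τ(667 nm) = 0.135 × (500/667)⁴ × 3.9408 = 0.135 × 0.3158 × 3.9408 = 0.1680.
τ(446 nm) = 0.135 × (500/446)⁴ × 3.9408 = 0.135 × 1.5796 × 3.9408 = 0.8403.
T(667)/T(446) = exp(τ_B − τ_A) = exp(0.6723) = 1.9588.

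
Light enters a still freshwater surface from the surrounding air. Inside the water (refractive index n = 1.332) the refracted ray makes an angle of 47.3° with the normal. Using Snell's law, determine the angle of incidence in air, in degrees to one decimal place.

Snell: sin θ_i = n · sin θ_r = 1.332 × sin 47.3° = 1.332 × 0.7349 = 0.9789.
θ_i = arcsin(0.9789) = 78.21°.

78.2°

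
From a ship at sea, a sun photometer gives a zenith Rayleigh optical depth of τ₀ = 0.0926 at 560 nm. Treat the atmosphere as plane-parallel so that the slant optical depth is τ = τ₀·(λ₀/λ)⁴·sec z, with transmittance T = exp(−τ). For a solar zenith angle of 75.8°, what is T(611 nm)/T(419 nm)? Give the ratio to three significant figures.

2.56

Airmass: sec 75.8° = 4.0765.
τ(611 nm) = 0.0926 × (560/611)⁴ × 4.0765 = 0.0926 × 0.7056 × 4.0765 = 0.2664.
τ(419 nm) = 0.0926 × (560/419)⁴ × 4.0765 = 0.0926 × 3.1908 × 4.0765 = 1.2045.
T(611)/T(419) = exp(τ_B − τ_A) = exp(0.9381) = 2.5551.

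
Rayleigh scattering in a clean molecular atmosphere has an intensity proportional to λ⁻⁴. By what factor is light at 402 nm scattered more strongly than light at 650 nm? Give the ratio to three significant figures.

Rayleigh scattering ∝ λ⁻⁴, so the ratio of coefficients is the inverse fourth power of the wavelength ratio.
σ(402)/σ(650) = (650/402)⁴ = (1.6169)⁴ = 6.835.

6.84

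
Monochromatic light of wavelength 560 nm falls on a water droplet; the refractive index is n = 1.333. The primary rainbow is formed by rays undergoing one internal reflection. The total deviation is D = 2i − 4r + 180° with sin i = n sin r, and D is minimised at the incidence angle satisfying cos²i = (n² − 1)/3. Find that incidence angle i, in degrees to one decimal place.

59.4°

cos²i = (1.333² − 1)/3 = (1.77689 − 1)/3 = 0.25896.
cos i = 0.50888, so i = 59.410°.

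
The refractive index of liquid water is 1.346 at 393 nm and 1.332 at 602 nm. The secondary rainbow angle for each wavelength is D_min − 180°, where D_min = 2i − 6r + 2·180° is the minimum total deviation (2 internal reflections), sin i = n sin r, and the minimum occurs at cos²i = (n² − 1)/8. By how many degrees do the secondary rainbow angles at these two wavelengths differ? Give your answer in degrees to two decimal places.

At 393 nm (n = 1.346): cos²i = 0.10146 → i = 71.426°, r = 44.768°, D_min = 234.241°, rainbow angle = 54.241°.
At 602 nm (n = 1.332): cos²i = 0.09678 → i = 71.875°, r = 45.520°, D_min = 230.628°, rainbow angle = 50.628°.
Angular width = |54.241° − 50.628°| = 3.612°.

3.61°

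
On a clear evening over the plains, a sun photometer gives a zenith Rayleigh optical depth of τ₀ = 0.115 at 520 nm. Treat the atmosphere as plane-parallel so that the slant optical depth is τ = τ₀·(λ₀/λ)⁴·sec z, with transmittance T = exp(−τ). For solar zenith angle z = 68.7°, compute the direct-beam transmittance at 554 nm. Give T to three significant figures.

0.782

sec 68.7° = 2.7529.
τ = 0.115 × (520/554)⁴ × 2.7529 = 0.115 × 0.7762 × 2.7529 = 0.2457.
T = exp(−0.2457) = 0.7821.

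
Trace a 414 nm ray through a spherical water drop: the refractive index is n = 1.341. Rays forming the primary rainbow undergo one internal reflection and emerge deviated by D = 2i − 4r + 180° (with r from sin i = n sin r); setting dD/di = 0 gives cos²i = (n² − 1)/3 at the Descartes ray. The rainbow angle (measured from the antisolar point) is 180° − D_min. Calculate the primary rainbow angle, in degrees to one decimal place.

cos²i = (1.79828 − 1)/3 = 0.26609; i = arccos(0.51584) = 58.946°.
sin r = sin 58.946°/1.341 = 0.63884; r = 39.705°.
D_min = 2·58.946° − 4·39.705° + 180° = 139.071°.
Rainbow angle = 180° − D_min = 40.929°.

40.9°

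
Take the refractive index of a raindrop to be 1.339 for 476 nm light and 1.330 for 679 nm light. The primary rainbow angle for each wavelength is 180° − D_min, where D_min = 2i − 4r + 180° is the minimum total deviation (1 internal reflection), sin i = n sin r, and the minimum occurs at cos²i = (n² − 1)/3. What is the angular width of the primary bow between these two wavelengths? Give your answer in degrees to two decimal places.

At 476 nm (n = 1.339): cos²i = 0.26431 → i = 59.062°, r = 39.834°, D_min = 138.786°, rainbow angle = 41.214°.
At 679 nm (n = 1.330): cos²i = 0.25630 → i = 59.585°, r = 40.422°, D_min = 137.484°, rainbow angle = 42.516°.
Angular width = |41.214° − 42.516°| = 1.303°.

1.30°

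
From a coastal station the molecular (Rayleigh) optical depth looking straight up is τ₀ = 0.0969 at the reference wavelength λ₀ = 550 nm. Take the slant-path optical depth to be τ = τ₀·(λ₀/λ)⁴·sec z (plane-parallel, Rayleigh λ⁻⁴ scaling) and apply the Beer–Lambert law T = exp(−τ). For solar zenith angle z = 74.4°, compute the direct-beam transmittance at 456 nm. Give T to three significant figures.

sec 74.4° = 3.7186.
τ = 0.0969 × (550/456)⁴ × 3.7186 = 0.0969 × 2.1164 × 3.7186 = 0.7626.
T = exp(−0.7626) = 0.4665.

0.466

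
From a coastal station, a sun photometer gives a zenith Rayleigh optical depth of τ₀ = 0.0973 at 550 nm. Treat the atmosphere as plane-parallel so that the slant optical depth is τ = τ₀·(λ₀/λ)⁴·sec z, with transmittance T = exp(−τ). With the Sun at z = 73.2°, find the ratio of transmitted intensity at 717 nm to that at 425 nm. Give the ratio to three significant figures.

2.29

Airmass: sec 73.2° = 3.4598.
τ(717 nm) = 0.0973 × (550/717)⁴ × 3.4598 = 0.0973 × 0.3462 × 3.4598 = 0.1166.
τ(425 nm) = 0.0973 × (550/425)⁴ × 3.4598 = 0.0973 × 2.8048 × 3.4598 = 0.9442.
T(717)/T(425) = exp(τ_B − τ_A) = exp(0.8276) = 2.2879.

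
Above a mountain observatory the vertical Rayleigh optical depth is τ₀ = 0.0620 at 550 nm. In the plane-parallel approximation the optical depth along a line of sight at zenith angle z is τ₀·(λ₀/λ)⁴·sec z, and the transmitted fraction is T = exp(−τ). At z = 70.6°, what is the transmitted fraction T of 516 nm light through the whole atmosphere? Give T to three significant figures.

0.786

sec 70.6° = 3.0106.
τ = 0.0620 × (550/516)⁴ × 3.0106 = 0.0620 × 1.2908 × 3.0106 = 0.2409.
T = exp(−0.2409) = 0.7859.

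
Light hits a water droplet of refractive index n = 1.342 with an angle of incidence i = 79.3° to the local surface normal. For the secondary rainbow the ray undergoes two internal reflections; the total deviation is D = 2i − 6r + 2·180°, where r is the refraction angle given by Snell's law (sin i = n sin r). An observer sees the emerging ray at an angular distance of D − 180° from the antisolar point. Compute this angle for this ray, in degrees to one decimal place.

sin r = sin 79.3° / 1.342 = 0.9826/1.342 = 0.7322; r = 47.07°.
D = 2·79.3° − 6·47.07° + 2·180° = 158.60° − 282.43° + 360° = 236.17°.
Angle from antisolar point = D − 180° = 56.17°.

56.2°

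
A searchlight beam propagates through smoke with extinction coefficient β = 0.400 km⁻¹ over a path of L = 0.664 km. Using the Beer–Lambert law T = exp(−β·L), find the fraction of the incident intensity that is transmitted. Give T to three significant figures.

0.767

τ = β·L = 0.400 × 0.664 = 0.2656.
T = exp(−0.2656) = 0.7667.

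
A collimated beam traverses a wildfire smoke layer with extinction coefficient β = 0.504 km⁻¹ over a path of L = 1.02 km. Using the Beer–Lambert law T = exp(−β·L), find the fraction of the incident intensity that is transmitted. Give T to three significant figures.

τ = β·L = 0.504 × 1.02 = 0.5141.
T = exp(−0.5141) = 0.5981.

0.598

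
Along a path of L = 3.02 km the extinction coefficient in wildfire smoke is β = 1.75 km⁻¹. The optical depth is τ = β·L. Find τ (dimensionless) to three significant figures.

5.29

τ = β·L = 1.75 × 3.02 = 5.2850.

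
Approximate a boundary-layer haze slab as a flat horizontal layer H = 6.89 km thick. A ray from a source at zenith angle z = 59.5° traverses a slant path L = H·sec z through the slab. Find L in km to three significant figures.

13.6 km

sec z = 1/cos 59.5° = 1.9703.
L = 6.89 × 1.9703 = 13.575 km.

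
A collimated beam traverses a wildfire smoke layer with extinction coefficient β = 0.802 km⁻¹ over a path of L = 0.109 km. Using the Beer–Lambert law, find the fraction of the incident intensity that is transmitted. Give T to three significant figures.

0.916

τ = β·L = 0.802 × 0.109 = 0.0874.
T = exp(−0.0874) = 0.9163.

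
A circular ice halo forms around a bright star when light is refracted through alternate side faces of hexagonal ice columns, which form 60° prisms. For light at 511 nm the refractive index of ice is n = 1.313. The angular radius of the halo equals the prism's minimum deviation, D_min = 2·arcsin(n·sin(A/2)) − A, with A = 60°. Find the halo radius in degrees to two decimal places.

22.07°

n·sin(A/2) = 1.313 × sin 30° = 1.313 × 0.5000 = 0.6565.
D_min = 2·arcsin(0.6565) − 60° = 2 × 41.033° − 60° = 22.067°.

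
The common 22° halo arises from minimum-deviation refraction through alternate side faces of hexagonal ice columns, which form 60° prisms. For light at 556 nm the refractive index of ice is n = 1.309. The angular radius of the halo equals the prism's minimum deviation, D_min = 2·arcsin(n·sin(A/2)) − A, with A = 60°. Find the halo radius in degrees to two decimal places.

n·sin(A/2) = 1.309 × sin 30° = 1.309 × 0.5000 = 0.6545.
D_min = 2·arcsin(0.6545) − 60° = 2 × 40.882° − 60° = 21.763°.

21.76°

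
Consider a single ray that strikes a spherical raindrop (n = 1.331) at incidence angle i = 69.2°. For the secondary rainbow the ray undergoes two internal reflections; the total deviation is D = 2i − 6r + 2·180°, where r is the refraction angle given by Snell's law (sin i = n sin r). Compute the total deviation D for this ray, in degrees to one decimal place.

230.7°

sin r = sin 69.2° / 1.331 = 0.9348/1.331 = 0.7023; r = 44.62°.
D = 2·69.2° − 6·44.62° + 2·180° = 138.40° − 267.69° + 360° = 230.71°.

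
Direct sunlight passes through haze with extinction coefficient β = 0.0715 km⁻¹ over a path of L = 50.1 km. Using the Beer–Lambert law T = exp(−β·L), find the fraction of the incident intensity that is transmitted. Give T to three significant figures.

0.0278

τ = β·L = 0.0715 × 50.1 = 3.5821.
T = exp(−3.5821) = 0.0278.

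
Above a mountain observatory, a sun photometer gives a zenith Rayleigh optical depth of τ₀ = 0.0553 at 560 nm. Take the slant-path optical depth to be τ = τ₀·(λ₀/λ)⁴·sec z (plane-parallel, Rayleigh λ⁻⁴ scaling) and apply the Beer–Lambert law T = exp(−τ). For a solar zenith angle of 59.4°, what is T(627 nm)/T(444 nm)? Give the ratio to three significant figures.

1.23

Airmass: sec 59.4° = 1.9645.
τ(627 nm) = 0.0553 × (560/627)⁴ × 1.9645 = 0.0553 × 0.6363 × 1.9645 = 0.0691.
τ(444 nm) = 0.0553 × (560/444)⁴ × 1.9645 = 0.0553 × 2.5306 × 1.9645 = 0.2749.
T(627)/T(444) = exp(τ_B − τ_A) = exp(0.2058) = 1.2285.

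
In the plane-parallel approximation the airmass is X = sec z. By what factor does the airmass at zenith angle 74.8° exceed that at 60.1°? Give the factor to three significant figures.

X(74.8°)/X(60.1°) = sec 74.8° / sec 60.1° = cos 60.1° / cos 74.8° = 0.4985/0.2622 = 1.9013.

1.90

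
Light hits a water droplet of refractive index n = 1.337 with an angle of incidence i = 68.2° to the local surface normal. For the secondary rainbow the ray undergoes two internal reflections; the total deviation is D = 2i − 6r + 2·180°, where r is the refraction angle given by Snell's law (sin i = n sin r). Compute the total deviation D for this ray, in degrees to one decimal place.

232.5°

sin r = sin 68.2° / 1.337 = 0.9285/1.337 = 0.6945; r = 43.98°.
D = 2·68.2° − 6·43.98° + 2·180° = 136.40° − 263.90° + 360° = 232.50°.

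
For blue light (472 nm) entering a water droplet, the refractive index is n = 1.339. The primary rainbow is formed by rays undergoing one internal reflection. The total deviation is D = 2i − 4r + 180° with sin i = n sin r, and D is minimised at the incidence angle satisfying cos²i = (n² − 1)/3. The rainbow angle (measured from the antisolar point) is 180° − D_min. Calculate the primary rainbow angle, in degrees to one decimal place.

41.2°

cos²i = (1.79292 − 1)/3 = 0.26431; i = arccos(0.51411) = 59.062°.
sin r = sin 59.062°/1.339 = 0.64057; r = 39.834°.
D_min = 2·59.062° − 4·39.834° + 180° = 138.786°.
Rainbow angle = 180° − D_min = 41.214°.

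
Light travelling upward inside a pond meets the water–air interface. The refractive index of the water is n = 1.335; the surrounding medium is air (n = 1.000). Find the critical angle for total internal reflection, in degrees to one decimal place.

48.5°

sin θ_c = n_air / n = 1.000 / 1.335 = 0.7491.
θ_c = arcsin(0.7491) = 48.51°.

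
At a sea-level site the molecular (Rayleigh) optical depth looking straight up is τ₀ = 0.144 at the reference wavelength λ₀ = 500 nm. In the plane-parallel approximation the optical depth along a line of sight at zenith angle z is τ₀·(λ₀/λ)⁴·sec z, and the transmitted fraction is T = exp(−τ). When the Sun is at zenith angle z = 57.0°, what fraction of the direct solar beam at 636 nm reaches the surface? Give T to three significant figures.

sec 57.0° = 1.8361.
τ = 0.144 × (500/636)⁴ × 1.8361 = 0.144 × 0.3820 × 1.8361 = 0.1010.
T = exp(−0.1010) = 0.9039.

0.904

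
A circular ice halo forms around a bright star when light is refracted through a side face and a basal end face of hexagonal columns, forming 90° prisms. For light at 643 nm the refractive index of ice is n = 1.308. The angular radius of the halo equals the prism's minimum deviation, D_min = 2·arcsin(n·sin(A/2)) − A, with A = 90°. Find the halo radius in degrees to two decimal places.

n·sin(A/2) = 1.308 × sin 45° = 1.308 × 0.7071 = 0.9249.
D_min = 2·arcsin(0.9249) − 90° = 2 × 67.653° − 90° = 45.305°.

45.31°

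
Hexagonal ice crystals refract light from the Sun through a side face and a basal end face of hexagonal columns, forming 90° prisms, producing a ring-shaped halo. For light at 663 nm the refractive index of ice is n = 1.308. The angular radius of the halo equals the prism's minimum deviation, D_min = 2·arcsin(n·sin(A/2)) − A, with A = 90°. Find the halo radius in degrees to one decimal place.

n·sin(A/2) = 1.308 × sin 45° = 1.308 × 0.7071 = 0.9249.
D_min = 2·arcsin(0.9249) − 90° = 2 × 67.653° − 90° = 45.305°.

45.3°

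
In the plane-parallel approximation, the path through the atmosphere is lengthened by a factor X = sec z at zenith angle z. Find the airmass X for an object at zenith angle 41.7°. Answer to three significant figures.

1.34

X = sec z = 1/cos 41.7° = 1/0.7466 = 1.3393.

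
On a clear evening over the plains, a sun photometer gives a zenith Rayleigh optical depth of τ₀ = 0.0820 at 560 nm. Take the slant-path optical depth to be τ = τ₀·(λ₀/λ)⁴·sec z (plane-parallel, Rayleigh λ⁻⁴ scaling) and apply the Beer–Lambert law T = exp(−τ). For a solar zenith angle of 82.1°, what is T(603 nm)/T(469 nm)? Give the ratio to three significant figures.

2.16

Airmass: sec 82.1° = 7.2757.
τ(603 nm) = 0.0820 × (560/603)⁴ × 7.2757 = 0.0820 × 0.7438 × 7.2757 = 0.4438.
τ(469 nm) = 0.0820 × (560/469)⁴ × 7.2757 = 0.0820 × 2.0326 × 7.2757 = 1.2127.
T(603)/T(469) = exp(τ_B − τ_A) = exp(0.7689) = 2.1574.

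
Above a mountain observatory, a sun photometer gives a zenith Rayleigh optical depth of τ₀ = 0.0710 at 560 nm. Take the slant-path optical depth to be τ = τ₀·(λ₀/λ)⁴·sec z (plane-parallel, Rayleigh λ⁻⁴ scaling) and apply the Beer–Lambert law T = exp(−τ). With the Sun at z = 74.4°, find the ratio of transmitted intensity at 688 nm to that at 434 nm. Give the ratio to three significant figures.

1.85

Airmass: sec 74.4° = 3.7186.
τ(688 nm) = 0.0710 × (560/688)⁴ × 3.7186 = 0.0710 × 0.4389 × 3.7186 = 0.1159.
τ(434 nm) = 0.0710 × (560/434)⁴ × 3.7186 = 0.0710 × 2.7720 × 3.7186 = 0.7319.
T(688)/T(434) = exp(τ_B − τ_A) = exp(0.6160) = 1.8515.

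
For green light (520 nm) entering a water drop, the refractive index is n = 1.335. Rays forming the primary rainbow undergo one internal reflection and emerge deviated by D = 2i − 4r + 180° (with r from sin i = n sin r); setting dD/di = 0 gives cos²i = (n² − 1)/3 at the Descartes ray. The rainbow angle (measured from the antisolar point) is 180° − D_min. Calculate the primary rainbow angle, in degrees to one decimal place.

cos²i = (1.78222 − 1)/3 = 0.26074; i = arccos(0.51063) = 59.294°.
sin r = sin 59.294°/1.335 = 0.64405; r = 40.094°.
D_min = 2·59.294° − 4·40.094° + 180° = 138.212°.
Rainbow angle = 180° − D_min = 41.788°.

41.8°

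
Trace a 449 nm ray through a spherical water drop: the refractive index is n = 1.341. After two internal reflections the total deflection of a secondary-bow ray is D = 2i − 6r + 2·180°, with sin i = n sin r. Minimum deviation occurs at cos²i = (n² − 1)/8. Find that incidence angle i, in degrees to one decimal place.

71.6°

cos²i = (1.341² − 1)/8 = (1.79828 − 1)/8 = 0.09979.
cos i = 0.31589, so i = 71.586°.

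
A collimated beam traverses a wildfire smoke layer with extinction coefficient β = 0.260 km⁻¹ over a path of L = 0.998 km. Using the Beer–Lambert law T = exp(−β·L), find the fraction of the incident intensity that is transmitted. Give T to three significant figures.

0.771

τ = β·L = 0.260 × 0.998 = 0.2595.
T = exp(−0.2595) = 0.7715.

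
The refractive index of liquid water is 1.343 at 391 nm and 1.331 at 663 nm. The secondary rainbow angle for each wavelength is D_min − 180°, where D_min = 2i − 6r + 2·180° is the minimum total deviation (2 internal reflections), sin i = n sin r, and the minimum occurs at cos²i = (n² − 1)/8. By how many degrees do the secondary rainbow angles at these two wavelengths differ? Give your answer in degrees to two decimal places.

At 391 nm (n = 1.343): cos²i = 0.10046 → i = 71.522°, r = 44.928°, D_min = 233.478°, rainbow angle = 53.478°.
At 663 nm (n = 1.331): cos²i = 0.09645 → i = 71.907°, r = 45.575°, D_min = 230.365°, rainbow angle = 50.365°.
Angular width = |53.478° − 50.365°| = 3.113°.

3.11°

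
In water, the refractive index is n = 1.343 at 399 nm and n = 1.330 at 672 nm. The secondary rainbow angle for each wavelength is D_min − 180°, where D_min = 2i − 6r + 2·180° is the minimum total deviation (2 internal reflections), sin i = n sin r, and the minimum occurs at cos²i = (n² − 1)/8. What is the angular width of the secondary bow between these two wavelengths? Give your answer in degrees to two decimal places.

3.38°

At 399 nm (n = 1.343): cos²i = 0.10046 → i = 71.522°, r = 44.928°, D_min = 233.478°, rainbow angle = 53.478°.
At 672 nm (n = 1.330): cos²i = 0.09611 → i = 71.940°, r = 45.630°, D_min = 230.101°, rainbow angle = 50.101°.
Angular width = |53.478° − 50.101°| = 3.377°.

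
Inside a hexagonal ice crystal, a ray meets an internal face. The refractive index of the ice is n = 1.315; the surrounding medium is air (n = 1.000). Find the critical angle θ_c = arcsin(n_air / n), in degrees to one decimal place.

49.5°

sin θ_c = n_air / n = 1.000 / 1.315 = 0.7605.
θ_c = arcsin(0.7605) = 49.50°.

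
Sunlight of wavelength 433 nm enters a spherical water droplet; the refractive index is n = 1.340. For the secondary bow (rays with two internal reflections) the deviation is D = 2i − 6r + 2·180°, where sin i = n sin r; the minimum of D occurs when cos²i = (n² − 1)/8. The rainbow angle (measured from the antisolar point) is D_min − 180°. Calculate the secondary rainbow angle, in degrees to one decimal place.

52.7°

cos²i = (1.79560 − 1)/8 = 0.09945; i = arccos(0.31536) = 71.618°.
sin r = sin 71.618°/1.340 = 0.70819; r = 45.088°.
D_min = 2·71.618° − 6·45.088° + 360° = 232.709°.
Rainbow angle = D_min − 180° = 52.709°.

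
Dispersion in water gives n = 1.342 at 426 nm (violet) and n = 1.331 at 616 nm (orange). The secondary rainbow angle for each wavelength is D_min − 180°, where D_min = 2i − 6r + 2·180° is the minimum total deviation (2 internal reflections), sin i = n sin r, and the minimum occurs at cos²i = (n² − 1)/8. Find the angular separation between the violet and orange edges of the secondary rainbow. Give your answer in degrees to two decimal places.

At 426 nm (n = 1.342): cos²i = 0.10012 → i = 71.554°, r = 44.981°, D_min = 233.222°, rainbow angle = 53.222°.
At 616 nm (n = 1.331): cos²i = 0.09645 → i = 71.907°, r = 45.575°, D_min = 230.365°, rainbow angle = 50.365°.
Angular width = |53.222° − 50.365°| = 2.857°.

2.86°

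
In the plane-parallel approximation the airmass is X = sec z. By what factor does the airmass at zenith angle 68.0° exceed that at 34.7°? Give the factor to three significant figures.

2.19

X(68.0°)/X(34.7°) = sec 68.0° / sec 34.7° = cos 34.7° / cos 68.0° = 0.8221/0.3746 = 2.1947.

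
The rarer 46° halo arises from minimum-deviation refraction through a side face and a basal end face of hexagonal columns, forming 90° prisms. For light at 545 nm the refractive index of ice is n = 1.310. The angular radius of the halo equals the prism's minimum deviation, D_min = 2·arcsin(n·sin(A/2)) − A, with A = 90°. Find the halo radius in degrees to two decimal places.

n·sin(A/2) = 1.310 × sin 45° = 1.310 × 0.7071 = 0.9263.
D_min = 2·arcsin(0.9263) − 90° = 2 × 67.867° − 90° = 45.733°.

45.73°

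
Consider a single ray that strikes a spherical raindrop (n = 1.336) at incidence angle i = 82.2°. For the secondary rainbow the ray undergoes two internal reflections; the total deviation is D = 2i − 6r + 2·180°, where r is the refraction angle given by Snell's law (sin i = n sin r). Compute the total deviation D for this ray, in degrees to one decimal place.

sin r = sin 82.2° / 1.336 = 0.9907/1.336 = 0.7416; r = 47.87°.
D = 2·82.2° − 6·47.87° + 2·180° = 164.40° − 287.20° + 360° = 237.20°.

237.2°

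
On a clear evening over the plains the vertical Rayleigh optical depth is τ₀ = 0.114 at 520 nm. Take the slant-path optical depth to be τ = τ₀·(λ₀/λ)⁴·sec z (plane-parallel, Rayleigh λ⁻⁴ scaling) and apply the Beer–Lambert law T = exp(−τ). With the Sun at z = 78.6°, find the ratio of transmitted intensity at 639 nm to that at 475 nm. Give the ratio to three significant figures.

1.78

Airmass: sec 78.6° = 5.0593.
τ(639 nm) = 0.114 × (520/639)⁴ × 5.0593 = 0.114 × 0.4385 × 5.0593 = 0.2529.
τ(475 nm) = 0.114 × (520/475)⁴ × 5.0593 = 0.114 × 1.4363 × 5.0593 = 0.8284.
T(639)/T(475) = exp(τ_B − τ_A) = exp(0.5755) = 1.7779.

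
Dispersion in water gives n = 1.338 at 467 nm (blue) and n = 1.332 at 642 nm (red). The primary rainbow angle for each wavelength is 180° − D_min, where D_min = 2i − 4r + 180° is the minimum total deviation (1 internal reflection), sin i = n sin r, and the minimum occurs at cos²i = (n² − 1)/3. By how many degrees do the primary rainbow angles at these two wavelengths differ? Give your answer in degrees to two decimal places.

At 467 nm (n = 1.338): cos²i = 0.26341 → i = 59.120°, r = 39.899°, D_min = 138.643°, rainbow angle = 41.357°.
At 642 nm (n = 1.332): cos²i = 0.25807 → i = 59.469°, r = 40.290°, D_min = 137.776°, rainbow angle = 42.224°.
Angular width = |41.357° − 42.224°| = 0.867°.

0.87°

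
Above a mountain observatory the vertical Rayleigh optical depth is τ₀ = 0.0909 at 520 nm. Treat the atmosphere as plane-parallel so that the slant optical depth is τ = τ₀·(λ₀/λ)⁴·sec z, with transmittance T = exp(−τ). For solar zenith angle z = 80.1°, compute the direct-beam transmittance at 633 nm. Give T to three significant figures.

sec 80.1° = 5.8164.
τ = 0.0909 × (520/633)⁴ × 5.8164 = 0.0909 × 0.4554 × 5.8164 = 0.2408.
T = exp(−0.2408) = 0.7860.

0.786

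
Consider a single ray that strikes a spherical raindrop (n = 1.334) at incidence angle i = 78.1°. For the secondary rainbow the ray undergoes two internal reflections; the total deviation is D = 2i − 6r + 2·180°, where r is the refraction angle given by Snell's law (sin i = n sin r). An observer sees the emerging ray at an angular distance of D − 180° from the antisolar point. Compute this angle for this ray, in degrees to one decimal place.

53.1°

sin r = sin 78.1° / 1.334 = 0.9785/1.334 = 0.7335; r = 47.18°.
D = 2·78.1° − 6·47.18° + 2·180° = 156.20° − 283.09° + 360° = 233.11°.
Angle from antisolar point = D − 180° = 53.11°.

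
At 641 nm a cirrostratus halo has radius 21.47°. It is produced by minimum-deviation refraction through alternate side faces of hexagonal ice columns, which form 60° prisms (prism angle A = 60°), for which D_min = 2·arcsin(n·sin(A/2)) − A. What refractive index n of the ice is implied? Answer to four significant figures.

Rearranging: n = sin((D_min + A)/2) / sin(A/2).
(D_min + A)/2 = (21.47° + 60°)/2 = 40.735°.
n = sin 40.735° / sin 30° = 0.6526 / 0.5000 = 1.3051.

1.305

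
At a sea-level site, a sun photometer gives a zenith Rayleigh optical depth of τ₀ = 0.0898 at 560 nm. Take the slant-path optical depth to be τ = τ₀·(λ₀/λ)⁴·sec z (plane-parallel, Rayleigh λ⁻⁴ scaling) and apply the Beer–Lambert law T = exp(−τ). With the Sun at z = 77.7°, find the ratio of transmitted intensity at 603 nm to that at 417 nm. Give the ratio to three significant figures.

2.88

Airmass: sec 77.7° = 4.6942.
τ(603 nm) = 0.0898 × (560/603)⁴ × 4.6942 = 0.0898 × 0.7438 × 4.6942 = 0.3136.
τ(417 nm) = 0.0898 × (560/417)⁴ × 4.6942 = 0.0898 × 3.2524 × 4.6942 = 1.3710.
T(603)/T(417) = exp(τ_B − τ_A) = exp(1.0575) = 2.8790.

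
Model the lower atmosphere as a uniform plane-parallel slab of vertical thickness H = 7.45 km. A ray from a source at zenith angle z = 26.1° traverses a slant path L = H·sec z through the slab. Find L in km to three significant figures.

sec z = 1/cos 26.1° = 1.1136.
L = 7.45 × 1.1136 = 8.296 km.

8.30 km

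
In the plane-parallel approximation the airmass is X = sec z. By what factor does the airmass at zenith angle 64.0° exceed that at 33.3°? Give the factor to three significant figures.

1.91

X(64.0°)/X(33.3°) = sec 64.0° / sec 33.3° = cos 33.3° / cos 64.0° = 0.8358/0.4384 = 1.9066.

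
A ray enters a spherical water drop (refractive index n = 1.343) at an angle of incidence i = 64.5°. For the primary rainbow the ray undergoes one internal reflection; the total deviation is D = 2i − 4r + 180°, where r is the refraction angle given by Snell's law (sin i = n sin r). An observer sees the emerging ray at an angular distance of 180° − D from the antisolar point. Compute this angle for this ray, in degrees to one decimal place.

sin r = sin 64.5° / 1.343 = 0.9026/1.343 = 0.6721; r = 42.23°.
D = 2·64.5° − 4·42.23° + 180° = 129.00° − 168.91° + 180° = 140.09°.
Angle from antisolar point = 180° − D = 39.91°.

39.9°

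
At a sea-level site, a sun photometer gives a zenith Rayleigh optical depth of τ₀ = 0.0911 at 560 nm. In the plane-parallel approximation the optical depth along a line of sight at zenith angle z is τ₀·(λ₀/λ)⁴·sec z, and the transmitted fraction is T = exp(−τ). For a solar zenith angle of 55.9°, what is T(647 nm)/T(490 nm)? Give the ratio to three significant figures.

Airmass: sec 55.9° = 1.7837.
τ(647 nm) = 0.0911 × (560/647)⁴ × 1.7837 = 0.0911 × 0.5612 × 1.7837 = 0.0912.
τ(490 nm) = 0.0911 × (560/490)⁴ × 1.7837 = 0.0911 × 1.7060 × 1.7837 = 0.2772.
T(647)/T(490) = exp(τ_B − τ_A) = exp(0.1860) = 1.2044.

1.20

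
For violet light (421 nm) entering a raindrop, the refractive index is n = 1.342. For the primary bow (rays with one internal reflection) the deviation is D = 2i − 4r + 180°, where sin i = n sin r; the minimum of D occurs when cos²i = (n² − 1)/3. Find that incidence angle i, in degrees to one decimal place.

58.9°

cos²i = (1.342² − 1)/3 = (1.80096 − 1)/3 = 0.26699.
cos i = 0.51671, so i = 58.888°.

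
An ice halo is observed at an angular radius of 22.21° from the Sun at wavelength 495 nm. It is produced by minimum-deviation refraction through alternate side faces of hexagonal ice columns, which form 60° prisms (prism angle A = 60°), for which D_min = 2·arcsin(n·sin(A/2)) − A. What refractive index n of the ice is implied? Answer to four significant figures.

Rearranging: n = sin((D_min + A)/2) / sin(A/2).
(D_min + A)/2 = (22.21° + 60°)/2 = 41.105°.
n = sin 41.105° / sin 30° = 0.6574 / 0.5000 = 1.3149.

1.315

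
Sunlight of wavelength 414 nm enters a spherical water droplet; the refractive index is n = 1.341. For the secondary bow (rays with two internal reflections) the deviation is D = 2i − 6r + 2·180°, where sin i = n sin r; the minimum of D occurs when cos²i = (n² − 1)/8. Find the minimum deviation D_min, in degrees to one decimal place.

cos²i = (1.79828 − 1)/8 = 0.09979; i = arccos(0.31589) = 71.586°.
sin r = sin 71.586°/1.341 = 0.70753; r = 45.034°.
D_min = 2·71.586° − 6·45.034° + 360° = 232.966°.

233.0°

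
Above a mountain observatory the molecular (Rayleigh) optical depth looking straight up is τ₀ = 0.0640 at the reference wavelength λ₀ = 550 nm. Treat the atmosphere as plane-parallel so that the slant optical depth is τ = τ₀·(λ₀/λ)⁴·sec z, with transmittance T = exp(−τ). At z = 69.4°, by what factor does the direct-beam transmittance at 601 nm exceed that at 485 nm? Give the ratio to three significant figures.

1.19

Airmass: sec 69.4° = 2.8422.
τ(601 nm) = 0.0640 × (550/601)⁴ × 2.8422 = 0.0640 × 0.7014 × 2.8422 = 0.1276.
τ(485 nm) = 0.0640 × (550/485)⁴ × 2.8422 = 0.0640 × 1.6538 × 2.8422 = 0.3008.
T(601)/T(485) = exp(τ_B − τ_A) = exp(0.1732) = 1.1892.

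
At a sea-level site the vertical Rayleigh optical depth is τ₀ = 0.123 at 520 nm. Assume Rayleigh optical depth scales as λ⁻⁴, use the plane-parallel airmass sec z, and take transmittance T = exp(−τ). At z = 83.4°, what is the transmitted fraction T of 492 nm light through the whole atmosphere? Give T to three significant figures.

0.263

sec 83.4° = 8.7004.
τ = 0.123 × (520/492)⁴ × 8.7004 = 0.123 × 1.2478 × 8.7004 = 1.3354.
T = exp(−1.3354) = 0.2631.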